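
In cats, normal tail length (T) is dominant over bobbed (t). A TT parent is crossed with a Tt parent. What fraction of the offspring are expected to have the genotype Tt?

Punnett square for TT × Tt:
Offspring genotypes: 2 TT, 2 Tt
Total offspring: 4
Count with target: 2
Probability: 2/4 = 1/2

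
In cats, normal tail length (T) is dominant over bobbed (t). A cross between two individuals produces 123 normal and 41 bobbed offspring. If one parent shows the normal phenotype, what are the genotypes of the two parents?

Observed offspring: 123 normal, 41 bobbed
The observed ratio simplifies to 3:1. Bobbed (tt) offspring appear, so each parent must contribute one t allele. The parent stated to show normal carries T, so it is Tt. The other parent is then either Tt or tt: Tt × tt would give a 1:1 split, whereas Tt × Tt gives 3:1 — matching the data. So both parents are heterozygous (Tt × Tt).
Parent genotypes: Tt × Tt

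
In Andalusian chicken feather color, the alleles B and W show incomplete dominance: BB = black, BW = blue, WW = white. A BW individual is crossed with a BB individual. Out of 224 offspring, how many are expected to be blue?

Punnett square for BW × BB:
Offspring genotypes: 2 BB, 2 BW
Phenotype counts: 2 black, 2 blue
blue: 2 out of 4 → fraction 1/2
Expected count = 1/2 × 224 = 112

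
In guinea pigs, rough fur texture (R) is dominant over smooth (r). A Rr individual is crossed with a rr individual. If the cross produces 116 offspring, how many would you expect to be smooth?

Punnett square for Rr × rr:
Offspring genotypes: 2 Rr, 2 rr
rough: 2, smooth: 2
smooth: 2 out of 4 → fraction 1/2
Expected count = 1/2 × 116 = 58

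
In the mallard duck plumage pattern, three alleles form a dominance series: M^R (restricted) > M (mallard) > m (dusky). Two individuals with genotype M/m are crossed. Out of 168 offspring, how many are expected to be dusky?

Cross: M/m × M/m
Allele dominance: M^R > M > m
Offspring genotypes: 1 M/M, 2 M/m, 1 m/m
Phenotype counts: 3 mallard, 1 dusky
dusky: 1 out of 4 → fraction 1/4
Expected count = 1/4 × 168 = 42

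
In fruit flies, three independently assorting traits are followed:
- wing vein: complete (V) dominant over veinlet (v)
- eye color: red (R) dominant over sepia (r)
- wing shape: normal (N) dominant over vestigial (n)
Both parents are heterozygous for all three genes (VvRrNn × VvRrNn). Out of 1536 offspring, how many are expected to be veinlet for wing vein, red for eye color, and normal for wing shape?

Trihybrid cross: VvRrNn × VvRrNn
Each trait segregates independently with a 3:1 phenotypic ratio, so each gene contributes 3/4 (dominant) or 1/4 (recessive).
Target: veinlet (wing vein), red (eye color), normal (wing shape)
Probability = product of independent per-trait probabilities
= 1/4 × 3/4 × 3/4 = 9/64
Expected count = 9/64 × 1536 = 216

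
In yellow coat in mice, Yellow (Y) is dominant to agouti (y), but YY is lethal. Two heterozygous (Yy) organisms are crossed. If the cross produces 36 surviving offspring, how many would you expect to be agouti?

Cross: Yy × Yy
Punnett square offspring (before lethality): 1 YY, 2 Yy, 1 yy
The YY genotype is lethal (embryos die); surviving offspring: 2 Yy, 1 yy
agouti: 1 out of 3 → fraction 1/3
Expected count = 1/3 × 36 = 12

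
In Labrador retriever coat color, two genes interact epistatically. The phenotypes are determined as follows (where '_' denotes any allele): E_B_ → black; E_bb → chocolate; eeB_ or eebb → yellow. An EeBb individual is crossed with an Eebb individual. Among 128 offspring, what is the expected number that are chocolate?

Cross: EeBb × Eebb — consider each gene separately:
E gene: Ee × Ee → 1 EE, 2 Ee, 1 ee → 3 E_ : 1 ee (out of 4)
B gene: Bb × bb → 2 Bb, 2 bb → 2 B_ : 2 bb (out of 4)
Genotype classes (out of 4 × 4 = 16): E_B_ = 3×2 = 6; E_bb = 3×2 = 6; eeB_ = 1×2 = 2; eebb = 1×2 = 2
Apply the phenotype rules: E_B_ (6) → black; E_bb (6) → chocolate; eeB_ (2) + eebb (2) → yellow
Phenotype counts (out of 16): 6 black, 6 chocolate, 4 yellow
chocolate: 6 out of 16 → fraction 3/8
Expected count = 3/8 × 128 = 48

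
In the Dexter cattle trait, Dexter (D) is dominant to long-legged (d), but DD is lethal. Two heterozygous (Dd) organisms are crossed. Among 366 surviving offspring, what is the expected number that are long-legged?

Cross: Dd × Dd
Punnett square offspring (before lethality): 1 DD, 2 Dd, 1 dd
The DD genotype is lethal (embryos die); surviving offspring: 2 Dd, 1 dd
long-legged: 1 out of 3 → fraction 1/3
Expected count = 1/3 × 366 = 122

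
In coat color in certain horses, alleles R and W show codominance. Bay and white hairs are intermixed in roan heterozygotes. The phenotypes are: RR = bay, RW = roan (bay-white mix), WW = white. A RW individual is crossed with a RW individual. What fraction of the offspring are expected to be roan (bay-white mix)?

Punnett square for RW × RW:
Offspring genotypes: 1 RR, 2 RW, 1 WW
Phenotype counts: 1 bay, 2 roan (bay-white mix), 1 white
roan (bay-white mix): 2 out of 4
Probability: 2/4 = 1/2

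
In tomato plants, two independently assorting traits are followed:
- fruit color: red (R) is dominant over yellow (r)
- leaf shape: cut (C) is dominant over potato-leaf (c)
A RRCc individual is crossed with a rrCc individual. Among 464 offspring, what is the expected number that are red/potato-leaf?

Dihybrid cross RRCc × rrCc — consider each gene separately:
fruit color: RR × rr → 4 Rr → 4 R_ (out of 4)
leaf shape: Cc × Cc → 1 CC, 2 Cc, 1 cc → 3 C_ : 1 cc (out of 4)
Combine (counts out of 4 × 4 = 16): red/cut (R_C_) = 4×3 = 12; red/potato-leaf (R_cc) = 4×1 = 4
Phenotype counts (out of 16): 12 red/cut, 4 red/potato-leaf
red/potato-leaf: 4 out of 16 → fraction 1/4
Expected count = 1/4 × 464 = 116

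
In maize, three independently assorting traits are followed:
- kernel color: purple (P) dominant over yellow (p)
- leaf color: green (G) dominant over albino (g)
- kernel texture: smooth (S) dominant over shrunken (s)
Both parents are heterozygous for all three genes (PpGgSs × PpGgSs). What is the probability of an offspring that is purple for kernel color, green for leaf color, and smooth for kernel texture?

Trihybrid cross: PpGgSs × PpGgSs
Each trait segregates independently with a 3:1 phenotypic ratio, so each gene contributes 3/4 (dominant) or 1/4 (recessive).
Target: purple (kernel color), green (leaf color), smooth (kernel texture)
Probability = product of independent per-trait probabilities
= 3/4 × 3/4 × 3/4 = 27/64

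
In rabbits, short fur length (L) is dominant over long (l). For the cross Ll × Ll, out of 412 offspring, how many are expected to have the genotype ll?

Punnett square for Ll × Ll:
Offspring genotypes: 1 LL, 2 Ll, 1 ll
Total offspring: 4
Count with target: 1
Probability: 1/4
Expected count = 1/4 × 412 = 103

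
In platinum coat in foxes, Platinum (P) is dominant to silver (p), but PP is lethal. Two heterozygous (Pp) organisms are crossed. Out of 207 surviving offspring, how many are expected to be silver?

Cross: Pp × Pp
Punnett square offspring (before lethality): 1 PP, 2 Pp, 1 pp
The PP genotype is lethal (embryos die); surviving offspring: 2 Pp, 1 pp
silver: 1 out of 3 → fraction 1/3
Expected count = 1/3 × 207 = 69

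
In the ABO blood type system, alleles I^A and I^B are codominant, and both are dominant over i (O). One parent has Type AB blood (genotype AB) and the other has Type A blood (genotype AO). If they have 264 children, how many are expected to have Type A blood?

Cross: AB × AO
Possible offspring genotypes: 1 AA, 1 AO, 1 AB, 1 BO
Blood type counts: 2 Type A, 1 Type AB, 1 Type B
Probability of Type A: 2/4 = 1/2
Expected count = 1/2 × 264 = 132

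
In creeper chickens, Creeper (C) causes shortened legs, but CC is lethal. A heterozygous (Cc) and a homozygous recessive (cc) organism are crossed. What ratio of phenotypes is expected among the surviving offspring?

Cross: Cc × cc
Punnett square offspring (before lethality): 2 Cc, 2 cc
No CC offspring are produced in this cross.
Ratio: 1 creeper : 1 normal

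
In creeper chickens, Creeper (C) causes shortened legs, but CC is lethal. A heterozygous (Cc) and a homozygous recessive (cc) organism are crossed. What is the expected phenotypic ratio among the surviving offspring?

Cross: Cc × cc
Punnett square offspring (before lethality): 2 Cc, 2 cc
No CC offspring are produced in this cross.
Ratio: 1 creeper : 1 normal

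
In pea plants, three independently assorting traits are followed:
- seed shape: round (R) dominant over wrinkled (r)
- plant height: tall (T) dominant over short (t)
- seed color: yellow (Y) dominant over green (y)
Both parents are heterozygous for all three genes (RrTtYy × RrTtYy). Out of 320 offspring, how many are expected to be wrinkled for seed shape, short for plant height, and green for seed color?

Trihybrid cross: RrTtYy × RrTtYy
Each trait segregates independently with a 3:1 phenotypic ratio, so each gene contributes 3/4 (dominant) or 1/4 (recessive).
Target: wrinkled (seed shape), short (plant height), green (seed color)
Probability = product of independent per-trait probabilities
= 1/4 × 1/4 × 1/4 = 1/64
Expected count = 1/64 × 320 = 5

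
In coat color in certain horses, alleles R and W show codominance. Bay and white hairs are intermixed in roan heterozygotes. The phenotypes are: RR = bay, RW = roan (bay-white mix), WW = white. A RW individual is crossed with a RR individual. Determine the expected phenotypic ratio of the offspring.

Punnett square for RW × RR:
Offspring genotypes: 2 RR, 2 RW
Phenotype counts: 2 bay, 2 roan (bay-white mix)
Ratio: 1 bay : 1 roan (bay-white mix)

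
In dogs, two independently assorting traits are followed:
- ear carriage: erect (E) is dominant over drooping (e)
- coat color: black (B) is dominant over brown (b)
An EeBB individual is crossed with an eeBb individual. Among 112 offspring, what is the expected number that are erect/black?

Dihybrid cross EeBB × eeBb — consider each gene separately:
ear carriage: Ee × ee → 2 Ee, 2 ee → 2 E_ : 2 ee (out of 4)
coat color: BB × Bb → 2 BB, 2 Bb → 4 B_ (out of 4)
Combine (counts out of 4 × 4 = 16): erect/black (E_B_) = 2×4 = 8; drooping/black (eeB_) = 2×4 = 8
Phenotype counts (out of 16): 8 erect/black, 8 drooping/black
erect/black: 8 out of 16 → fraction 1/2
Expected count = 1/2 × 112 = 56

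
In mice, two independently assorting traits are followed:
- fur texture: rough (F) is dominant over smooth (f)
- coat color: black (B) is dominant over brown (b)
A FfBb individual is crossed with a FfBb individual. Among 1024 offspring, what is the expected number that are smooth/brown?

Dihybrid cross FfBb × FfBb — consider each gene separately:
fur texture: Ff × Ff → 1 FF, 2 Ff, 1 ff → 3 F_ : 1 ff (out of 4)
coat color: Bb × Bb → 1 BB, 2 Bb, 1 bb → 3 B_ : 1 bb (out of 4)
Combine (counts out of 4 × 4 = 16): rough/black (F_B_) = 3×3 = 9; rough/brown (F_bb) = 3×1 = 3; smooth/black (ffB_) = 1×3 = 3; smooth/brown (ffbb) = 1×1 = 1
Phenotype counts (out of 16): 9 rough/black, 3 rough/brown, 3 smooth/black, 1 smooth/brown
smooth/brown: 1 out of 16 → fraction 1/16
Expected count = 1/16 × 1024 = 64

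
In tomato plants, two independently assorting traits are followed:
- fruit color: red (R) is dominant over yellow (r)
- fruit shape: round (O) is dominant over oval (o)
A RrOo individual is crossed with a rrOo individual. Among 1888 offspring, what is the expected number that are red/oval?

Dihybrid cross RrOo × rrOo — consider each gene separately:
fruit color: Rr × rr → 2 Rr, 2 rr → 2 R_ : 2 rr (out of 4)
fruit shape: Oo × Oo → 1 OO, 2 Oo, 1 oo → 3 O_ : 1 oo (out of 4)
Combine (counts out of 4 × 4 = 16): red/round (R_O_) = 2×3 = 6; red/oval (R_oo) = 2×1 = 2; yellow/round (rrO_) = 2×3 = 6; yellow/oval (rroo) = 2×1 = 2
Phenotype counts (out of 16): 6 red/round, 2 red/oval, 6 yellow/round, 2 yellow/oval
red/oval: 2 out of 16 → fraction 1/8
Expected count = 1/8 × 1888 = 236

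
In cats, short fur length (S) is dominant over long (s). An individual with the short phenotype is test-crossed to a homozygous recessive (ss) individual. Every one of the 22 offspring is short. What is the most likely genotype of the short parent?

Test cross: ? × ss
All offspring are short.
If the unknown parent were heterozygous (Ss), about half of 22 offspring would be long; none are. The unknown parent is most likely homozygous dominant (SS).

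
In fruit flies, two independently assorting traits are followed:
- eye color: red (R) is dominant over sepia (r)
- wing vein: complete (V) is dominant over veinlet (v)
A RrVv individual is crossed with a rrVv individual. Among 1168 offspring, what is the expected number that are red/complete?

Dihybrid cross RrVv × rrVv — consider each gene separately:
eye color: Rr × rr → 2 Rr, 2 rr → 2 R_ : 2 rr (out of 4)
wing vein: Vv × Vv → 1 VV, 2 Vv, 1 vv → 3 V_ : 1 vv (out of 4)
Combine (counts out of 4 × 4 = 16): red/complete (R_V_) = 2×3 = 6; red/veinlet (R_vv) = 2×1 = 2; sepia/complete (rrV_) = 2×3 = 6; sepia/veinlet (rrvv) = 2×1 = 2
Phenotype counts (out of 16): 6 red/complete, 2 red/veinlet, 6 sepia/complete, 2 sepia/veinlet
red/complete: 6 out of 16 → fraction 3/8
Expected count = 3/8 × 1168 = 438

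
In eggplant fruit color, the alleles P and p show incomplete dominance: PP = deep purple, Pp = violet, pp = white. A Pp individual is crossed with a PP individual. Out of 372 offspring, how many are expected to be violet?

Punnett square for Pp × PP:
Offspring genotypes: 2 PP, 2 Pp
Phenotype counts: 2 deep purple, 2 violet
violet: 2 out of 4 → fraction 1/2
Expected count = 1/2 × 372 = 186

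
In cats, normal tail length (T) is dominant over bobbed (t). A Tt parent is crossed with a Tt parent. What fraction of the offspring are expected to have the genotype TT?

Punnett square for Tt × Tt:
Offspring genotypes: 1 TT, 2 Tt, 1 tt
Total offspring: 4
Count with target: 1
Probability: 1/4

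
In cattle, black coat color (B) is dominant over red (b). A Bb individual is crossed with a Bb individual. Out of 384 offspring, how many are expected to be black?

Punnett square for Bb × Bb:
Offspring genotypes: 1 BB, 2 Bb, 1 bb
black: 3, red: 1
black: 3 out of 4 → fraction 3/4
Expected count = 3/4 × 384 = 288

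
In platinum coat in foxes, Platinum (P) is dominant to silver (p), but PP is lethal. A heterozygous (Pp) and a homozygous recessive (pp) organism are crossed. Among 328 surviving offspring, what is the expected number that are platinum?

Cross: Pp × pp
Punnett square offspring (before lethality): 2 Pp, 2 pp
No PP offspring are produced in this cross.
platinum: 2 out of 4 → fraction 1/2
Expected count = 1/2 × 328 = 164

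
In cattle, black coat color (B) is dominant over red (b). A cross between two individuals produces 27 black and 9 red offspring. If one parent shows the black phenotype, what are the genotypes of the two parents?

Observed offspring: 27 black, 9 red
The observed ratio simplifies to 3:1. Red (bb) offspring appear, so each parent must contribute one b allele. The parent stated to show black carries B, so it is Bb. The other parent is then either Bb or bb: Bb × bb would give a 1:1 split, whereas Bb × Bb gives 3:1 — matching the data. So both parents are heterozygous (Bb × Bb).
Parent genotypes: Bb × Bb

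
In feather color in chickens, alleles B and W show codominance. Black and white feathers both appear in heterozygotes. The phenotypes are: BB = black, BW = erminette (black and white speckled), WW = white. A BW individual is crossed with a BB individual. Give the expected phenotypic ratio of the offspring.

Punnett square for BW × BB:
Offspring genotypes: 2 BB, 2 BW
Phenotype counts: 2 black, 2 erminette (black and white speckled)
Ratio: 1 black : 1 erminette (black and white speckled)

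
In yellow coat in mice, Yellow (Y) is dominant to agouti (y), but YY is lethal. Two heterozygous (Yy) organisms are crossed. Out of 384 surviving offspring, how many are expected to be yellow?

Cross: Yy × Yy
Punnett square offspring (before lethality): 1 YY, 2 Yy, 1 yy
The YY genotype is lethal (embryos die); surviving offspring: 2 Yy, 1 yy
yellow: 2 out of 3 → fraction 2/3
Expected count = 2/3 × 384 = 256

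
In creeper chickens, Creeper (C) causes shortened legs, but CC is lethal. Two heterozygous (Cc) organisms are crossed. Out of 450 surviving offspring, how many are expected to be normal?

Cross: Cc × Cc
Punnett square offspring (before lethality): 1 CC, 2 Cc, 1 cc
The CC genotype is lethal (embryos die); surviving offspring: 2 Cc, 1 cc
normal: 1 out of 3 → fraction 1/3
Expected count = 1/3 × 450 = 150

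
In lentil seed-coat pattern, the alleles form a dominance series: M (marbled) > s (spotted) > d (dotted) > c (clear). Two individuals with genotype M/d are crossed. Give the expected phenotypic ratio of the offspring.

Cross: M/d × M/d
Allele dominance: M > s > d > c
Offspring genotypes: 1 M/M, 2 M/d, 1 d/d
Phenotype counts: 3 marbled, 1 dotted
Ratio: 3 marbled : 1 dotted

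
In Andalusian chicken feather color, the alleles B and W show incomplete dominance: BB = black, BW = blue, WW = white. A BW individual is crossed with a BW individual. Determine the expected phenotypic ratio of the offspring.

Punnett square for BW × BW:
Offspring genotypes: 1 BB, 2 BW, 1 WW
Phenotype counts: 1 black, 2 blue, 1 white
Ratio: 1 black : 2 blue : 1 white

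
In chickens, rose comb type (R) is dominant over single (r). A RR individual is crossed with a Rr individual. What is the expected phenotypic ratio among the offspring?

Punnett square for RR × Rr:
Offspring genotypes: 2 RR, 2 Rr
rose: 4, single: 0
Ratio: all rose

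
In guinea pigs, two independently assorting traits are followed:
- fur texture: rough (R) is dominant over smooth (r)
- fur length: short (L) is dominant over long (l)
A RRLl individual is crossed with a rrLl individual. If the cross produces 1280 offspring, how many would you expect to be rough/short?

Dihybrid cross RRLl × rrLl — consider each gene separately:
fur texture: RR × rr → 4 Rr → 4 R_ (out of 4)
fur length: Ll × Ll → 1 LL, 2 Ll, 1 ll → 3 L_ : 1 ll (out of 4)
Combine (counts out of 4 × 4 = 16): rough/short (R_L_) = 4×3 = 12; rough/long (R_ll) = 4×1 = 4
Phenotype counts (out of 16): 12 rough/short, 4 rough/long
rough/short: 12 out of 16 → fraction 3/4
Expected count = 3/4 × 1280 = 960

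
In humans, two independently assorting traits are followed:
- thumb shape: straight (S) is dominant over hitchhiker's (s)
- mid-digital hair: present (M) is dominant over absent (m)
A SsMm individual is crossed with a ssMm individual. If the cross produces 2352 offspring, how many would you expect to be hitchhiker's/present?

Dihybrid cross SsMm × ssMm — consider each gene separately:
thumb shape: Ss × ss → 2 Ss, 2 ss → 2 S_ : 2 ss (out of 4)
mid-digital hair: Mm × Mm → 1 MM, 2 Mm, 1 mm → 3 M_ : 1 mm (out of 4)
Combine (counts out of 4 × 4 = 16): straight/present (S_M_) = 2×3 = 6; straight/absent (S_mm) = 2×1 = 2; hitchhiker's/present (ssM_) = 2×3 = 6; hitchhiker's/absent (ssmm) = 2×1 = 2
Phenotype counts (out of 16): 6 straight/present, 2 straight/absent, 6 hitchhiker's/present, 2 hitchhiker's/absent
hitchhiker's/present: 6 out of 16 → fraction 3/8
Expected count = 3/8 × 2352 = 882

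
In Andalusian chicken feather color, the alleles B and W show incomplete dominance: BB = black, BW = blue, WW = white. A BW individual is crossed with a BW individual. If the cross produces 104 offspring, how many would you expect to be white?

Punnett square for BW × BW:
Offspring genotypes: 1 BB, 2 BW, 1 WW
Phenotype counts: 1 black, 2 blue, 1 white
white: 1 out of 4 → fraction 1/4
Expected count = 1/4 × 104 = 26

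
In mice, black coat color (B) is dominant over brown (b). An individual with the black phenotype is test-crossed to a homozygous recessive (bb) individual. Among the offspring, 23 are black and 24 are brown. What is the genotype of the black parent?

Test cross: ? × bb
Offspring: 23 black, 24 brown — approximately 1:1.
A 1:1 ratio in a test cross indicates the unknown parent is heterozygous (Bb).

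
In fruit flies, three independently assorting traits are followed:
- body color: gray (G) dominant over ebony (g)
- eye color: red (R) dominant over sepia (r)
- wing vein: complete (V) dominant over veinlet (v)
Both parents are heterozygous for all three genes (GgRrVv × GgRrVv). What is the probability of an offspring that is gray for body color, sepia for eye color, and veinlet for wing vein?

Trihybrid cross: GgRrVv × GgRrVv
Each trait segregates independently with a 3:1 phenotypic ratio, so each gene contributes 3/4 (dominant) or 1/4 (recessive).
Target: gray (body color), sepia (eye color), veinlet (wing vein)
Probability = product of independent per-trait probabilities
= 3/4 × 1/4 × 1/4 = 3/64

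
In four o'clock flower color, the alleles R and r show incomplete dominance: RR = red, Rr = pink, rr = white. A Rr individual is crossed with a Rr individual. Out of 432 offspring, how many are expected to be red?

Punnett square for Rr × Rr:
Offspring genotypes: 1 RR, 2 Rr, 1 rr
Phenotype counts: 1 red, 2 pink, 1 white
red: 1 out of 4 → fraction 1/4
Expected count = 1/4 × 432 = 108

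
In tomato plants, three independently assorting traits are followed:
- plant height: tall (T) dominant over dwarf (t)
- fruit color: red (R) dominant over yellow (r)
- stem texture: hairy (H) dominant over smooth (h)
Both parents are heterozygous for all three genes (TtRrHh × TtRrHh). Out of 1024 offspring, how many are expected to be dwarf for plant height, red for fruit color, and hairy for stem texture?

Trihybrid cross: TtRrHh × TtRrHh
Each trait segregates independently with a 3:1 phenotypic ratio, so each gene contributes 3/4 (dominant) or 1/4 (recessive).
Target: dwarf (plant height), red (fruit color), hairy (stem texture)
Probability = product of independent per-trait probabilities
= 1/4 × 3/4 × 3/4 = 9/64
Expected count = 9/64 × 1024 = 144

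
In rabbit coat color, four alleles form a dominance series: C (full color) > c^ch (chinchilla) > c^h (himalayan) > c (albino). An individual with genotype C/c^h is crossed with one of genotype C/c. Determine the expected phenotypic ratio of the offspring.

Cross: C/c^h × C/c
Allele dominance: C > c^ch > c^h > c
Offspring genotypes: 1 C/C, 1 C/c, 1 C/c^h, 1 c^h/c
Phenotype counts: 3 full color, 1 himalayan
Ratio: 3 full color : 1 himalayan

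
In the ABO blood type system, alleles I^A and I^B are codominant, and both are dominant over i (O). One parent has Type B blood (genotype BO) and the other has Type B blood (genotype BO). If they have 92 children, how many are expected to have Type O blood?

Cross: BO × BO
Possible offspring genotypes: 1 BB, 2 BO, 1 OO
Blood type counts: 3 Type B, 1 Type O
Probability of Type O: 1/4
Expected count = 1/4 × 92 = 23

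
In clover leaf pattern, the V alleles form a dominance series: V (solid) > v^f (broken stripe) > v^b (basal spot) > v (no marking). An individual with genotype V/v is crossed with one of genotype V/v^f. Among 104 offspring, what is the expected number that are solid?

Cross: V/v × V/v^f
Allele dominance: V > v^f > v^b > v
Offspring genotypes: 1 V/V, 1 V/v^f, 1 V/v, 1 v^f/v
Phenotype counts: 3 solid, 1 broken stripe
solid: 3 out of 4 → fraction 3/4
Expected count = 3/4 × 104 = 78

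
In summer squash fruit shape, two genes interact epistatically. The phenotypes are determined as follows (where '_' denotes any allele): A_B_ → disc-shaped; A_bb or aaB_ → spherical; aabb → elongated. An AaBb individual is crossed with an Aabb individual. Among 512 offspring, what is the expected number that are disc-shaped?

Cross: AaBb × Aabb — consider each gene separately:
A gene: Aa × Aa → 1 AA, 2 Aa, 1 aa → 3 A_ : 1 aa (out of 4)
B gene: Bb × bb → 2 Bb, 2 bb → 2 B_ : 2 bb (out of 4)
Genotype classes (out of 4 × 4 = 16): A_B_ = 3×2 = 6; A_bb = 3×2 = 6; aaB_ = 1×2 = 2; aabb = 1×2 = 2
Apply the phenotype rules: A_B_ (6) → disc-shaped; A_bb (6) + aaB_ (2) → spherical; aabb (2) → elongated
Phenotype counts (out of 16): 6 disc-shaped, 8 spherical, 2 elongated
disc-shaped: 6 out of 16 → fraction 3/8
Expected count = 3/8 × 512 = 192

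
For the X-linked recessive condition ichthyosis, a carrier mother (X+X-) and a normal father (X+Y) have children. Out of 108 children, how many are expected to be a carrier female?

Cross: X+X- × X+Y
Offspring: 1 X+X+, 1 X+Y, 1 X+X-, 1 X-Y
Probability of a carrier female: 1/4
Expected count = 1/4 × 108 = 27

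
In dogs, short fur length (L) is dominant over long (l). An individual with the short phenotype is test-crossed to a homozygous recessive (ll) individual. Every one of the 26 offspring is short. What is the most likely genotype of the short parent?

Test cross: ? × ll
All offspring are short.
If the unknown parent were heterozygous (Ll), about half of 26 offspring would be long; none are. The unknown parent is most likely homozygous dominant (LL).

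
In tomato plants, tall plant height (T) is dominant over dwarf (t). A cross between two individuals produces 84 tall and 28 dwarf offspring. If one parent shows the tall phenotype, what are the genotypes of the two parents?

Observed offspring: 84 tall, 28 dwarf
The observed ratio simplifies to 3:1. Dwarf (tt) offspring appear, so each parent must contribute one t allele. The parent stated to show tall carries T, so it is Tt. The other parent is then either Tt or tt: Tt × tt would give a 1:1 split, whereas Tt × Tt gives 3:1 — matching the data. So both parents are heterozygous (Tt × Tt).
Parent genotypes: Tt × Tt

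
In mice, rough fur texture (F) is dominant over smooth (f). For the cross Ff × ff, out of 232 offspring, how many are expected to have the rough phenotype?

Punnett square for Ff × ff:
Offspring genotypes: 2 Ff, 2 ff
Total offspring: 4
Count with target: 2
Probability: 2/4 = 1/2
Expected count = 1/2 × 232 = 116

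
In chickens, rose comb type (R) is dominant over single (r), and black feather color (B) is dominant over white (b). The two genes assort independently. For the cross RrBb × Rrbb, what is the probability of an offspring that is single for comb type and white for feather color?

Dihybrid cross RrBb × Rrbb — consider each gene separately:
comb type: Rr × Rr → 1 RR, 2 Rr, 1 rr → 3 R_ : 1 rr (out of 4)
feather color: Bb × bb → 2 Bb, 2 bb → 2 B_ : 2 bb (out of 4)
Looking for: single (rr) and white (bb)
P(single) = 1/4, P(white) = 2/4
P(both) = 1/4 × 2/4 = 2/16 = 1/8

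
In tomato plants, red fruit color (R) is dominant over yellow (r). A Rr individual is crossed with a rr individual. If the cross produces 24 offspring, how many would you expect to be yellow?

Punnett square for Rr × rr:
Offspring genotypes: 2 Rr, 2 rr
red: 2, yellow: 2
yellow: 2 out of 4 → fraction 1/2
Expected count = 1/2 × 24 = 12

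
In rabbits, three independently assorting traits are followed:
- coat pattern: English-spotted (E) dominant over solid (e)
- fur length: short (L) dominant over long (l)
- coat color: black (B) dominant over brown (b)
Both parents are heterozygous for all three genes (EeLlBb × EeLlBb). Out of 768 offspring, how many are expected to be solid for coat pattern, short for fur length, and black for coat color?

Trihybrid cross: EeLlBb × EeLlBb
Each trait segregates independently with a 3:1 phenotypic ratio, so each gene contributes 3/4 (dominant) or 1/4 (recessive).
Target: solid (coat pattern), short (fur length), black (coat color)
Probability = product of independent per-trait probabilities
= 1/4 × 3/4 × 3/4 = 9/64
Expected count = 9/64 × 768 = 108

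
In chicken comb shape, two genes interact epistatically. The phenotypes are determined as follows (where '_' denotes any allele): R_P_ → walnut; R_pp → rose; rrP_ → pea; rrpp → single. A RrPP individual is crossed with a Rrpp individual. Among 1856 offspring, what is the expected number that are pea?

Cross: RrPP × Rrpp — consider each gene separately:
R gene: Rr × Rr → 1 RR, 2 Rr, 1 rr → 3 R_ : 1 rr (out of 4)
P gene: PP × pp → 4 Pp → 4 P_ (out of 4)
Genotype classes (out of 4 × 4 = 16): R_P_ = 3×4 = 12; rrP_ = 1×4 = 4
Apply the phenotype rules: R_P_ (12) → walnut; rrP_ (4) → pea
Phenotype counts (out of 16): 12 walnut, 4 pea
pea: 4 out of 16 → fraction 1/4
Expected count = 1/4 × 1856 = 464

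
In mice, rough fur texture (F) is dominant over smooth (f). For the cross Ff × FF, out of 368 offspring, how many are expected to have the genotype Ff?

Punnett square for Ff × FF:
Offspring genotypes: 2 FF, 2 Ff
Total offspring: 4
Count with target: 2
Probability: 2/4 = 1/2
Expected count = 1/2 × 368 = 184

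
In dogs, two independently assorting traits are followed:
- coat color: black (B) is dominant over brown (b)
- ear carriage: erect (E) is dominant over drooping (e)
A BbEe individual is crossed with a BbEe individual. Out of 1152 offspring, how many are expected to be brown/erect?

Dihybrid cross BbEe × BbEe — consider each gene separately:
coat color: Bb × Bb → 1 BB, 2 Bb, 1 bb → 3 B_ : 1 bb (out of 4)
ear carriage: Ee × Ee → 1 EE, 2 Ee, 1 ee → 3 E_ : 1 ee (out of 4)
Combine (counts out of 4 × 4 = 16): black/erect (B_E_) = 3×3 = 9; black/drooping (B_ee) = 3×1 = 3; brown/erect (bbE_) = 1×3 = 3; brown/drooping (bbee) = 1×1 = 1
Phenotype counts (out of 16): 9 black/erect, 3 black/drooping, 3 brown/erect, 1 brown/drooping
brown/erect: 3 out of 16 → fraction 3/16
Expected count = 3/16 × 1152 = 216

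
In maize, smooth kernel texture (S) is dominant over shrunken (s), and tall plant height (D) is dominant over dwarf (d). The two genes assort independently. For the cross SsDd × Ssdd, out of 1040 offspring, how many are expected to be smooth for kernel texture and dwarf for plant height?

Dihybrid cross SsDd × Ssdd — consider each gene separately:
kernel texture: Ss × Ss → 1 SS, 2 Ss, 1 ss → 3 S_ : 1 ss (out of 4)
plant height: Dd × dd → 2 Dd, 2 dd → 2 D_ : 2 dd (out of 4)
Looking for: smooth (S_) and dwarf (dd)
P(smooth) = 3/4, P(dwarf) = 2/4
P(both) = 3/4 × 2/4 = 6/16 = 3/8
Expected count = 3/8 × 1040 = 390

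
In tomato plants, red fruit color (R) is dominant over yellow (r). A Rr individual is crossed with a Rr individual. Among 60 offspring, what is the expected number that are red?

Punnett square for Rr × Rr:
Offspring genotypes: 1 RR, 2 Rr, 1 rr
red: 3, yellow: 1
red: 3 out of 4 → fraction 3/4
Expected count = 3/4 × 60 = 45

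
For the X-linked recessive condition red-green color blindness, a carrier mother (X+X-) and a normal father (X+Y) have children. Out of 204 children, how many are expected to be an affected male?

Cross: X+X- × X+Y
Offspring: 1 X+X+, 1 X+Y, 1 X+X-, 1 X-Y
Probability of an affected male: 1/4
Expected count = 1/4 × 204 = 51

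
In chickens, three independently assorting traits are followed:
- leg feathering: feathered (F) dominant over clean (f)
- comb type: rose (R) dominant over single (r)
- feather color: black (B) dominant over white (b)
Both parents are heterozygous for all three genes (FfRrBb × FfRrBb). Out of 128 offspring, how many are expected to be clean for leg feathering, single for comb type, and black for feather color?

Trihybrid cross: FfRrBb × FfRrBb
Each trait segregates independently with a 3:1 phenotypic ratio, so each gene contributes 3/4 (dominant) or 1/4 (recessive).
Target: clean (leg feathering), single (comb type), black (feather color)
Probability = product of independent per-trait probabilities
= 1/4 × 1/4 × 3/4 = 3/64
Expected count = 3/64 × 128 = 6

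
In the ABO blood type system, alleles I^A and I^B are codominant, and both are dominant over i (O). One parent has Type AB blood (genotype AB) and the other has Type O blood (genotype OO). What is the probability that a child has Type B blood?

Cross: AB × OO
Possible offspring genotypes: 2 AO, 2 BO
Blood type counts: 2 Type A, 2 Type B
Probability of Type B: 2/4 = 1/2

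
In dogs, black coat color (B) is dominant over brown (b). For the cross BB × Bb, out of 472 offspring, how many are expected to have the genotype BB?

Punnett square for BB × Bb:
Offspring genotypes: 2 BB, 2 Bb
Total offspring: 4
Count with target: 2
Probability: 2/4 = 1/2
Expected count = 1/2 × 472 = 236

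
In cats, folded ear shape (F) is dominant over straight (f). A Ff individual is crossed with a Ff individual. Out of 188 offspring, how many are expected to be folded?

Punnett square for Ff × Ff:
Offspring genotypes: 1 FF, 2 Ff, 1 ff
folded: 3, straight: 1
folded: 3 out of 4 → fraction 3/4
Expected count = 3/4 × 188 = 141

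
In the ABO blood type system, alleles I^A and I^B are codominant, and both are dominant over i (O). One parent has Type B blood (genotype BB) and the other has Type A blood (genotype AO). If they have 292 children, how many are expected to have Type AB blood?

Cross: BB × AO
Possible offspring genotypes: 2 AB, 2 BO
Blood type counts: 2 Type AB, 2 Type B
Probability of Type AB: 2/4 = 1/2
Expected count = 1/2 × 292 = 146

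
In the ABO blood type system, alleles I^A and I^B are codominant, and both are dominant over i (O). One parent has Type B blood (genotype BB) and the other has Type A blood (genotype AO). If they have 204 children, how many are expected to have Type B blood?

Cross: BB × AO
Possible offspring genotypes: 2 AB, 2 BO
Blood type counts: 2 Type AB, 2 Type B
Probability of Type B: 2/4 = 1/2
Expected count = 1/2 × 204 = 102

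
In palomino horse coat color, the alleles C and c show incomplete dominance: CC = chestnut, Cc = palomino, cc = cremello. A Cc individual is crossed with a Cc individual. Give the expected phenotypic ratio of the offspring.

Punnett square for Cc × Cc:
Offspring genotypes: 1 CC, 2 Cc, 1 cc
Phenotype counts: 1 chestnut, 2 palomino, 1 cremello
Ratio: 1 chestnut : 2 palomino : 1 cremello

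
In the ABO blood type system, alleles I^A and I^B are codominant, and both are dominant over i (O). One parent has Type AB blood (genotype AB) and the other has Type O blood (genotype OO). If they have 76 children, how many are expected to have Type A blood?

Cross: AB × OO
Possible offspring genotypes: 2 AO, 2 BO
Blood type counts: 2 Type A, 2 Type B
Probability of Type A: 2/4 = 1/2
Expected count = 1/2 × 76 = 38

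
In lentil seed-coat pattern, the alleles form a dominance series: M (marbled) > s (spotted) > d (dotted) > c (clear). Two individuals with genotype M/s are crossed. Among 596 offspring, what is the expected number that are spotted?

Cross: M/s × M/s
Allele dominance: M > s > d > c
Offspring genotypes: 1 M/M, 2 M/s, 1 s/s
Phenotype counts: 3 marbled, 1 spotted
spotted: 1 out of 4 → fraction 1/4
Expected count = 1/4 × 596 = 149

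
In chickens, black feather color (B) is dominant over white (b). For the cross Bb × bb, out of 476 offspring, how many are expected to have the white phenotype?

Punnett square for Bb × bb:
Offspring genotypes: 2 Bb, 2 bb
Total offspring: 4
Count with target: 2
Probability: 2/4 = 1/2
Expected count = 1/2 × 476 = 238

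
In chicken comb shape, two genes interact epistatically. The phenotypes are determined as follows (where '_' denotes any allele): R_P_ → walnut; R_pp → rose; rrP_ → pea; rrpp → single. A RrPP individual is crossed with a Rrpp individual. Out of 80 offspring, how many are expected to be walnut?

Cross: RrPP × Rrpp — consider each gene separately:
R gene: Rr × Rr → 1 RR, 2 Rr, 1 rr → 3 R_ : 1 rr (out of 4)
P gene: PP × pp → 4 Pp → 4 P_ (out of 4)
Genotype classes (out of 4 × 4 = 16): R_P_ = 3×4 = 12; rrP_ = 1×4 = 4
Apply the phenotype rules: R_P_ (12) → walnut; rrP_ (4) → pea
Phenotype counts (out of 16): 12 walnut, 4 pea
walnut: 12 out of 16 → fraction 3/4
Expected count = 3/4 × 80 = 60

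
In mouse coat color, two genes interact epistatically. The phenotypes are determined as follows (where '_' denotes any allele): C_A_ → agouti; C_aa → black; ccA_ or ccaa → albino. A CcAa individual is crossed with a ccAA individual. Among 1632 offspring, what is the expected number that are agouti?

Cross: CcAa × ccAA — consider each gene separately:
C gene: Cc × cc → 2 Cc, 2 cc → 2 C_ : 2 cc (out of 4)
A gene: Aa × AA → 2 AA, 2 Aa → 4 A_ (out of 4)
Genotype classes (out of 4 × 4 = 16): C_A_ = 2×4 = 8; ccA_ = 2×4 = 8
Apply the phenotype rules: C_A_ (8) → agouti; ccA_ (8) → albino
Phenotype counts (out of 16): 8 agouti, 8 albino
agouti: 8 out of 16 → fraction 1/2
Expected count = 1/2 × 1632 = 816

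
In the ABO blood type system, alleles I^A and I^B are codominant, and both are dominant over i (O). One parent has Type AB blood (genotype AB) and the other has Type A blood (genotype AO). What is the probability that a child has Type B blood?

Cross: AB × AO
Possible offspring genotypes: 1 AA, 1 AO, 1 AB, 1 BO
Blood type counts: 2 Type A, 1 Type AB, 1 Type B
Probability of Type B: 1/4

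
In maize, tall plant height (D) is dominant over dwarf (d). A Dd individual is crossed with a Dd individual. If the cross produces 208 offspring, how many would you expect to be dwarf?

Punnett square for Dd × Dd:
Offspring genotypes: 1 DD, 2 Dd, 1 dd
tall: 3, dwarf: 1
dwarf: 1 out of 4 → fraction 1/4
Expected count = 1/4 × 208 = 52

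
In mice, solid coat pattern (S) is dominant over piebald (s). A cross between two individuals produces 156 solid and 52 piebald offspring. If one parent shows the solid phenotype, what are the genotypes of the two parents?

Observed offspring: 156 solid, 52 piebald
The observed ratio simplifies to 3:1. Piebald (ss) offspring appear, so each parent must contribute one s allele. The parent stated to show solid carries S, so it is Ss. The other parent is then either Ss or ss: Ss × ss would give a 1:1 split, whereas Ss × Ss gives 3:1 — matching the data. So both parents are heterozygous (Ss × Ss).
Parent genotypes: Ss × Ss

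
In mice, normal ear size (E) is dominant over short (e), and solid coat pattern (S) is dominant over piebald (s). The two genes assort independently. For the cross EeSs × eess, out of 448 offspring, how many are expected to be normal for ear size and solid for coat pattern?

Dihybrid cross EeSs × eess — consider each gene separately:
ear size: Ee × ee → 2 Ee, 2 ee → 2 E_ : 2 ee (out of 4)
coat pattern: Ss × ss → 2 Ss, 2 ss → 2 S_ : 2 ss (out of 4)
Looking for: normal (E_) and solid (S_)
P(normal) = 2/4, P(solid) = 2/4
P(both) = 2/4 × 2/4 = 4/16 = 1/4
Expected count = 1/4 × 448 = 112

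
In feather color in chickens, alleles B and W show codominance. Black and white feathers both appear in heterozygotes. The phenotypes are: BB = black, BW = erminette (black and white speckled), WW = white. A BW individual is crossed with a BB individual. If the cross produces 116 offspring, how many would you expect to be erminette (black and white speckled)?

Punnett square for BW × BB:
Offspring genotypes: 2 BB, 2 BW
Phenotype counts: 2 black, 2 erminette (black and white speckled)
erminette (black and white speckled): 2 out of 4 → fraction 1/2
Expected count = 1/2 × 116 = 58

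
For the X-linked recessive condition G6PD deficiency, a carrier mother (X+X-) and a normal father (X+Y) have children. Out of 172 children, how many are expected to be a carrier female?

Cross: X+X- × X+Y
Offspring: 1 X+X+, 1 X+Y, 1 X+X-, 1 X-Y
Probability of a carrier female: 1/4
Expected count = 1/4 × 172 = 43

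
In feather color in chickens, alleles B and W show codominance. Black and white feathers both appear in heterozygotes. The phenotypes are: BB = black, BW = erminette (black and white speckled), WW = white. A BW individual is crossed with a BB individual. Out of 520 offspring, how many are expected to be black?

Punnett square for BW × BB:
Offspring genotypes: 2 BB, 2 BW
Phenotype counts: 2 black, 2 erminette (black and white speckled)
black: 2 out of 4 → fraction 1/2
Expected count = 1/2 × 520 = 260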